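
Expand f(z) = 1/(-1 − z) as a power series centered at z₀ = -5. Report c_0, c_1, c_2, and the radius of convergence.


Let w = z − z₀, so z = z₀ + w.
Then -1 − z = -1 − (z₀ + w) = (-1 − z₀) − w = 4 − w.
f(z) = 1/(4 − w) = (1/(4)) · 1/(1 − w/(4)) = Σ_{n≥0} w^n / (4)^(n+1).
So c_n = 1/(4)^(n+1):
  c_0 = 1/(4)^1 = 1/4.
  c_1 = 1/(4)^2 = 1/16.
  c_2 = 1/(4)^3 = 1/64.
The series is valid for |w/d| < 1, i.e. |z − z₀| < |d|.
Radius of convergence: R = |-1 − z₀| = |4| = 4 (distance from z₀ to the singularity z = -1).

c_0 = 1/4, c_1 = 1/16, c_2 = 1/64; R = 4.


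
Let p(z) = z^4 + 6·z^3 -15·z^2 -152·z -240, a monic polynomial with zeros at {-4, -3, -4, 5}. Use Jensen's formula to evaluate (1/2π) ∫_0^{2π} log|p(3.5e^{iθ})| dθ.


Zeros: -4, -4, -3, 5; r = 3.5.
Inside |z| < r: -3. Outside (|z| ≥ r): -4, -4, 5.
p(0) = -240, so log|p(0)| = log(240) = 5.4806.
Apply Jensen: I(r) = log|p(0)| + Σ_k log(r/|z_k|), summed over zeros inside |z| < r.
  log(r/|z_k|) for z_k = -3: log(3.5/3) = 0.1542
  Outside zeros (-4, -4, 5) contribute nothing to the Jensen sum.
Sum over inside zeros: 0.1542.
I(r) = log|p(0)| + (inside sum) = 5.4806 + 0.1542 = 5.6348.
Note: since some zeros are outside |z| ≤ r, the simplified n·log(r) form does NOT apply — only the inside zeros contribute.

I(r) ≈ 5.6348.


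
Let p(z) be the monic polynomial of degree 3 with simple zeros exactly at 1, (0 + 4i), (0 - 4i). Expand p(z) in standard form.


The polynomial is p(z) = ∏_{α ∈ S} (z − α), where S = {1, (0 + 4i), (0 - 4i)}.
Expanding the product yields: p(z) = z^3 -z^2 + 16·z -16.
Note conjugate pairs combine to real quadratics: (z − (0+4i))(z − (0−4i)) = z² + 16.
The resulting polynomial has degree 3 and real coefficients as required.

p(z) = z^3 -z^2 + 16·z -16.


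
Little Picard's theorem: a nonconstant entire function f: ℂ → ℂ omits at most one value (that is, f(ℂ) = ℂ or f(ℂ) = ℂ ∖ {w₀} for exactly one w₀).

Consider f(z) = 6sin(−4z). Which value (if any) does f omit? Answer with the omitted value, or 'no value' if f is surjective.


Little Picard bounds the complement of f(ℂ) to at most one point.
sin is entire and surjective onto ℂ: for every w ∈ ℂ, sin(ζ) = w has a solution ζ ∈ ℂ (e.g., via the complex inverse arcsin). With ζ = −4z this gives z = ζ/(-4). Then 6·sin(−4z) takes every value in 6·ℂ = ℂ, and adding 0 is a bijection of ℂ. So f is surjective and omits no value. (Note: only on the real line is sin bounded by [−1, 1].)

Omitted value: no value.


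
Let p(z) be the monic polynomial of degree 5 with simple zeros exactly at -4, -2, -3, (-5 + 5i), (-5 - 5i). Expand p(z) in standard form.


The polynomial is p(z) = ∏_{α ∈ S} (z − α), where S = {-4, -2, -3, (-5 + 5i), (-5 - 5i)}.
Expanding the product yields: p(z) = z^5 + 19·z^4 + 166·z^3 + 734·z^2 + 1540·z + 1200.
Note conjugate pairs combine to real quadratics: (z − (-5+5i))(z − (-5−5i)) = z² + 10z + 50.
The resulting polynomial has degree 5 and real coefficients as required.

p(z) = z^5 + 19·z^4 + 166·z^3 + 734·z^2 + 1540·z + 1200.


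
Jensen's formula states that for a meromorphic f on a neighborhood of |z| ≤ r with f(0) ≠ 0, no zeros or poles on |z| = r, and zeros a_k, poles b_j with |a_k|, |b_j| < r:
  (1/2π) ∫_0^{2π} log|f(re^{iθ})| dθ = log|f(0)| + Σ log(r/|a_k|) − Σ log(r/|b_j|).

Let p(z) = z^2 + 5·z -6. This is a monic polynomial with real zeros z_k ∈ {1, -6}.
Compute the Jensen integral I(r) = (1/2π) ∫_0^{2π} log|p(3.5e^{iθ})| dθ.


Zeros: -6, 1; r = 3.5.
Inside |z| < r: 1. Outside (|z| ≥ r): -6.
p(0) = -6, so log|p(0)| = log(6) = 1.7918.
Apply Jensen: I(r) = log|p(0)| + Σ_k log(r/|z_k|), summed over zeros inside |z| < r.
  log(r/|z_k|) for z_k = 1: log(3.5/1) = 1.2528
  Outside zeros (-6) contribute nothing to the Jensen sum.
Sum over inside zeros: 1.2528.
I(r) = log|p(0)| + (inside sum) = 1.7918 + 1.2528 = 3.0445.
Note: since some zeros are outside |z| ≤ r, the simplified n·log(r) form does NOT apply — only the inside zeros contribute.

I(r) ≈ 3.0445.


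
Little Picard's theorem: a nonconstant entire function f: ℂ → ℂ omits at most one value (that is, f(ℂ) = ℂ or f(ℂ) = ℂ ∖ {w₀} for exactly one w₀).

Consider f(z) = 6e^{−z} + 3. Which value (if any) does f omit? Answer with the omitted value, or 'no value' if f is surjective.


Little Picard bounds the complement of f(ℂ) to at most one point.
e^{−z} is never zero on ℂ, so 6·e^{−z} takes every value in ℂ ∖ {0}. Adding 3 shifts the range to ℂ ∖ {3}. Thus f omits exactly the value 3.

Omitted value: 3.


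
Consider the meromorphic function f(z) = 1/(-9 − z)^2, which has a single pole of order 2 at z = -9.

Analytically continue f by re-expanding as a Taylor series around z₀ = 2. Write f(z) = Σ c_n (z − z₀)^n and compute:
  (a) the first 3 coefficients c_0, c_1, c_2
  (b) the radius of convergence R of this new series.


Let w = z − z₀, so z = z₀ + w.
Then -9 − z = -9 − (z₀ + w) = (-9 − z₀) − w = -11 − w.
f(z) = 1/(-11 − w)^2 = (1/(-11)^2) · (1 − w/(-11))^{−2}.
By the binomial series (1−u)^{−2} = Σ_{n≥0} C(n+1, 1) u^n for |u|<1, with u = w/(-11):
  c_n = C(n+1, 1) / (-11)^(n+2).
  c_0 = 1/(-11)^2 = 1/121.
  c_1 = 2/(-11)^3 = -2/1331.
  c_2 = 3/(-11)^4 = 3/14641.
The series is valid for |w/d| < 1, i.e. |z − z₀| < |d|.
Radius of convergence: R = |-9 − z₀| = |-11| = 11 (distance from z₀ to the singularity z = -9).

c_0 = 1/121, c_1 = -2/1331, c_2 = 3/14641; R = 11.


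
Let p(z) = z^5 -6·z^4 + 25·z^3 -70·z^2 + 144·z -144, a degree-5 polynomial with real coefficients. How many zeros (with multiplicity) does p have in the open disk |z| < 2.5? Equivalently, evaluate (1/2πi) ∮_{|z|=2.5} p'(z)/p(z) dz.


The zeros of p are: 2, (2 + 2i), (2 - 2i), (0 + 3i), (0 - 3i).
Their magnitudes are: 2, 2.828, 2.828, 3, 3.
Zeros with |z| < R = 2.5: 2.
Count = 1.
By the argument principle, (1/2πi) ∮_{|z|=R} p'(z)/p(z) dz equals exactly this count.

Number of zeros inside |z| < 2.5: 1.


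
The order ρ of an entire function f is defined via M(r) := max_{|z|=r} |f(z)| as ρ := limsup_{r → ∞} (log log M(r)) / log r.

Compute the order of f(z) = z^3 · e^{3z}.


M(r) = max_{|z|=r} |1|·|z|^3·|e^{3z}| = 1·r^3 · e^{3r^1} (the factors attain their maxima compatibly on |z|=r). Then log M(r) = log 1 + 3·log r + 3r^1, dominated by the last term, so log log M(r) ~ 1·log r. The polynomial factor 1z^3 contributes only a log r term and does not affect the order. ρ = 1.
Therefore ρ = 1.

Order ρ = 1.


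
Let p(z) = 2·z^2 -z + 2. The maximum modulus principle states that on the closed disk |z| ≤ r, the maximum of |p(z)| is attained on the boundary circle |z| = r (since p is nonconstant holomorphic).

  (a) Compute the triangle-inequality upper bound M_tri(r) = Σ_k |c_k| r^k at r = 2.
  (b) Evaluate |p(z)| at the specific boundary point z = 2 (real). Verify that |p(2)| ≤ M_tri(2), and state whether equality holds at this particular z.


Coefficients: c_0 = 2, c_1 = -1, c_2 = 2. Radius r = 2.
Part (a). Triangle bound: M_tri(r) = Σ_k |c_k| r^k
  = |2|·2^0 + |-1|·2^1 + |2|·2^2
  = 2 + 2 + 8 = 12.
This bounds M(r) := max_{|z|=r} |p(z)| from above; equality holds iff all terms c_k z^k can be made to align in phase at a single z on |z|=r.
Part (b). At z = 2 (real, on the circle |z| = r):
  p(2) = (2)·2^0 + (-1)·2^1 + (2)·2^2 = 8.
  |p(2)| = 8.
Check: |p(2)| = 8 ≤ 12 = M_tri(2). ✓ Equality does not hold at z = 2 (the coefficients have mixed signs, so the terms do not all align in phase there).

M_tri(2) = 12; |p(2)| = 8; equality at z=2: no.


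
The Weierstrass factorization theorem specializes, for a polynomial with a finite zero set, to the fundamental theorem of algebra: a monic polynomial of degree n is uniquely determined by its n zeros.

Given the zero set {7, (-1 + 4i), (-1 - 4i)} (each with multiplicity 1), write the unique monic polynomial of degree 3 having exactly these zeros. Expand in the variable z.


The polynomial is p(z) = ∏_{α ∈ S} (z − α), where S = {7, (-1 + 4i), (-1 - 4i)}.
Expanding the product yields: p(z) = z^3 -5·z^2 + 3·z -119.
Note conjugate pairs combine to real quadratics: (z − (-1+4i))(z − (-1−4i)) = z² + 2z + 17.
The resulting polynomial has degree 3 and real coefficients as required.

p(z) = z^3 -5·z^2 + 3·z -119.


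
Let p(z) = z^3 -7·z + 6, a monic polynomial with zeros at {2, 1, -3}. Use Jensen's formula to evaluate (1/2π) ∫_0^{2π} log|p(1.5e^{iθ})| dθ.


Zeros: -3, 1, 2; r = 1.5.
Inside |z| < r: 1. Outside (|z| ≥ r): -3, 2.
p(0) = 6, so log|p(0)| = log(6) = 1.7918.
Apply Jensen: I(r) = log|p(0)| + Σ_k log(r/|z_k|), summed over zeros inside |z| < r.
  log(r/|z_k|) for z_k = 1: log(1.5/1) = 0.4055
  Outside zeros (-3, 2) contribute nothing to the Jensen sum.
Sum over inside zeros: 0.4055.
I(r) = log|p(0)| + (inside sum) = 1.7918 + 0.4055 = 2.1972.
Note: since some zeros are outside |z| ≤ r, the simplified n·log(r) form does NOT apply — only the inside zeros contribute.

I(r) ≈ 2.1972.


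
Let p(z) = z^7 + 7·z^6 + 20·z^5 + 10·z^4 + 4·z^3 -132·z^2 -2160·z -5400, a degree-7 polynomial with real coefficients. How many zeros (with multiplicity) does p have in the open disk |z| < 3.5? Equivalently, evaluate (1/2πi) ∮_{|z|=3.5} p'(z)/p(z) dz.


The zeros of p are: 3, (-3 + 3i), (-3 - 3i), (-3 + 1i), (-3 - 1i), (1 + 3i), (1 - 3i).
Their magnitudes are: 3, 4.243, 4.243, 3.162, 3.162, 3.162, 3.162.
Zeros with |z| < R = 3.5: 3, (-3 + 1i), (-3 - 1i), (1 + 3i), (1 - 3i).
Count = 5.
By the argument principle, (1/2πi) ∮_{|z|=R} p'(z)/p(z) dz equals exactly this count.

Number of zeros inside |z| < 3.5: 5.


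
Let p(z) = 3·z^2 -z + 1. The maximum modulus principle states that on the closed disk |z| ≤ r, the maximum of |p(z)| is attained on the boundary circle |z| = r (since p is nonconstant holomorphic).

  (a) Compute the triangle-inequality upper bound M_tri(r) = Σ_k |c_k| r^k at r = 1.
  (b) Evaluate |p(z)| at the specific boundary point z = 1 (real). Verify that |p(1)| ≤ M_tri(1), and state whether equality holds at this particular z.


Coefficients: c_0 = 1, c_1 = -1, c_2 = 3. Radius r = 1.
Part (a). Triangle bound: M_tri(r) = Σ_k |c_k| r^k
  = |1|·1^0 + |-1|·1^1 + |3|·1^2
  = 1 + 1 + 3 = 5.
This bounds M(r) := max_{|z|=r} |p(z)| from above; equality holds iff all terms c_k z^k can be made to align in phase at a single z on |z|=r.
Part (b). At z = 1 (real, on the circle |z| = r):
  p(1) = (1)·1^0 + (-1)·1^1 + (3)·1^2 = 3.
  |p(1)| = 3.
Check: |p(1)| = 3 ≤ 5 = M_tri(1). ✓ Equality does not hold at z = 1 (the coefficients have mixed signs, so the terms do not all align in phase there).

M_tri(1) = 5; |p(1)| = 3; equality at z=1: no.


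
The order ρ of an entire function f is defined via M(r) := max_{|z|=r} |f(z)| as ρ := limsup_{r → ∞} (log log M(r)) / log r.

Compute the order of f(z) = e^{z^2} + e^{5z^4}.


Each summand is entire of order 2 and 4 respectively (as in the single-exponential case). The order of a sum is at most the max of the orders, so ρ ≤ 4. For the lower bound: on |z|=r choose arg z so that 5z^4 is real positive; then |e^{5z^4}| = e^{5r^4} while |e^{1z^2}| ≤ e^{1r^2} = o(e^{5r^4}). So |f| ≥ e^{5r^4}(1 − o(1)) and ρ ≥ 4. Hence ρ = max(2, 4) = 4.
Therefore ρ = 4.

Order ρ = 4.


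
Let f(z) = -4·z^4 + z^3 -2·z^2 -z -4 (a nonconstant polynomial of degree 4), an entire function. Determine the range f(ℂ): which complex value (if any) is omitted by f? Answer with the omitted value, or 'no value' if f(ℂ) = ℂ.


Little Picard bounds the complement of f(ℂ) to at most one point.
For every w ∈ ℂ, the equation p(z) − w = 0 is a nonconstant polynomial in z and hence has at least one root by the fundamental theorem of algebra. So p is surjective onto ℂ, omitting no value.

Omitted value: no value.


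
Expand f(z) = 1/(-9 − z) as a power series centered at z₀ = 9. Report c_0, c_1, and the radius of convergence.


Let w = z − z₀, so z = z₀ + w.
Then -9 − z = -9 − (z₀ + w) = (-9 − z₀) − w = -18 − w.
f(z) = 1/(-18 − w) = (1/(-18)) · 1/(1 − w/(-18)) = Σ_{n≥0} w^n / (-18)^(n+1).
So c_n = 1/(-18)^(n+1):
  c_0 = 1/(-18)^1 = -1/18.
  c_1 = 1/(-18)^2 = 1/324.
The series is valid for |w/d| < 1, i.e. |z − z₀| < |d|.
Radius of convergence: R = |-9 − z₀| = |-18| = 18 (distance from z₀ to the singularity z = -9).

c_0 = -1/18, c_1 = 1/324; R = 18.


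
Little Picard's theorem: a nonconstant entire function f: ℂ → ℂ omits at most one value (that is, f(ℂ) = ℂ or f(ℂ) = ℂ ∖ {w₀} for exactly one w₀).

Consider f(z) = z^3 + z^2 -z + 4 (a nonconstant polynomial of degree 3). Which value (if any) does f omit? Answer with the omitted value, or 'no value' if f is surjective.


Little Picard bounds the complement of f(ℂ) to at most one point.
For every w ∈ ℂ, the equation p(z) − w = 0 is a nonconstant polynomial in z and hence has at least one root by the fundamental theorem of algebra. So p is surjective onto ℂ, omitting no value.

Omitted value: no value.


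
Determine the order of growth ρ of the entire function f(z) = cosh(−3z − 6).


cosh(w) is a linear combination of e^{iw} and e^{−iw} (or e^w, e^{−w} in the hyperbolic case), so |cosh(w)| ≤ e^{|w|}. With w = −3z − 6, |w| ≤ 3|z| + 6 = 3r + 6 on |z| = r, giving M(r) ≤ e^{3r + 6}, so ρ ≤ 1. On a suitable ray (z = it for sin/cos; z = t for sinh/cosh, t real → ∞), |cosh(−3z − 6)| grows like e^{3|t|}/2, so ρ ≥ 1. Hence ρ = 1.
Therefore ρ = 1.

Order ρ = 1.


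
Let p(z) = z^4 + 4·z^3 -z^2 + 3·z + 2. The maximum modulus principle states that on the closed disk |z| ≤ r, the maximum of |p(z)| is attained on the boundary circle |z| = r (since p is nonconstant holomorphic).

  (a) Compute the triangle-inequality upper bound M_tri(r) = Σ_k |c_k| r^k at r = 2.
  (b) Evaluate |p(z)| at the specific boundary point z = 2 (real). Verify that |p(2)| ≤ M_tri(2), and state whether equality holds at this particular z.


Coefficients: c_0 = 2, c_1 = 3, c_2 = -1, c_3 = 4, c_4 = 1. Radius r = 2.
Part (a). Triangle bound: M_tri(r) = Σ_k |c_k| r^k
  = |2|·2^0 + |3|·2^1 + |-1|·2^2 + |4|·2^3 + |1|·2^4
  = 2 + 6 + 4 + 32 + 16 = 60.
This bounds M(r) := max_{|z|=r} |p(z)| from above; equality holds iff all terms c_k z^k can be made to align in phase at a single z on |z|=r.
Part (b). At z = 2 (real, on the circle |z| = r):
  p(2) = (2)·2^0 + (3)·2^1 + (-1)·2^2 + (4)·2^3 + (1)·2^4 = 52.
  |p(2)| = 52.
Check: |p(2)| = 52 ≤ 60 = M_tri(2). ✓ Equality does not hold at z = 2 (the coefficients have mixed signs, so the terms do not all align in phase there).

M_tri(2) = 60; |p(2)| = 52; equality at z=2: no.


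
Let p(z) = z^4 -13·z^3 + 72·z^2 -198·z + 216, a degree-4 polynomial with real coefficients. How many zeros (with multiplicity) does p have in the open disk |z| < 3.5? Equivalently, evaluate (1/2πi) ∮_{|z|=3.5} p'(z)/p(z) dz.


The zeros of p are: (3 + 3i), (3 - 3i), 4, 3.
Their magnitudes are: 4.243, 4.243, 4, 3.
Zeros with |z| < R = 3.5: 3.
Count = 1.
By the argument principle, (1/2πi) ∮_{|z|=R} p'(z)/p(z) dz equals exactly this count.

Number of zeros inside |z| < 3.5: 1.


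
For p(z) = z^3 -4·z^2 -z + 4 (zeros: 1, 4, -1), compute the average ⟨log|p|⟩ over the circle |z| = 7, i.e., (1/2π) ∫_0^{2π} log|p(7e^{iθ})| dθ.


Zeros: -1, 1, 4; r = 7.
Inside |z| < r: -1, 1, 4. Outside (|z| ≥ r): ∅.
p(0) = 4, so log|p(0)| = log(4) = 1.3863.
Apply Jensen: I(r) = log|p(0)| + Σ_k log(r/|z_k|), summed over zeros inside |z| < r.
  log(r/|z_k|) for z_k = 1: log(7/1) = 1.9459
  log(r/|z_k|) for z_k = 4: log(7/4) = 0.5596
  log(r/|z_k|) for z_k = -1: log(7/1) = 1.9459
Sum over inside zeros: 4.4514.
I(r) = log|p(0)| + (inside sum) = 1.3863 + 4.4514 = 5.8377.
Closed form (all zeros inside, monic): I(r) = n·log(r) = 3·log(7) = 5.8377. ✓

I(r) ≈ 5.8377.


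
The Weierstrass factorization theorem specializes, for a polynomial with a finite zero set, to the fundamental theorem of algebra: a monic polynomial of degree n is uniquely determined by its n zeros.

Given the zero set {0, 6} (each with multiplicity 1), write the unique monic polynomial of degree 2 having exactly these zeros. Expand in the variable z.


The polynomial is p(z) = ∏_{α ∈ S} (z − α), where S = {0, 6}.
Expanding the product yields: p(z) = z^2 -6·z.
The resulting polynomial has degree 2 and real coefficients as required.

p(z) = z^2 -6·z.


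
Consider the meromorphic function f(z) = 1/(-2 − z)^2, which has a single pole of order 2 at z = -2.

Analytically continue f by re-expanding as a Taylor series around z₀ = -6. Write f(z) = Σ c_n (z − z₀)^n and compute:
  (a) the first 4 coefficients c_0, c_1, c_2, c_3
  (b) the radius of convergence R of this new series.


Let w = z − z₀, so z = z₀ + w.
Then -2 − z = -2 − (z₀ + w) = (-2 − z₀) − w = 4 − w.
f(z) = 1/(4 − w)^2 = (1/(4)^2) · (1 − w/(4))^{−2}.
By the binomial series (1−u)^{−2} = Σ_{n≥0} C(n+1, 1) u^n for |u|<1, with u = w/(4):
  c_n = C(n+1, 1) / (4)^(n+2).
  c_0 = 1/(4)^2 = 1/16.
  c_1 = 2/(4)^3 = 1/32.
  c_2 = 3/(4)^4 = 3/256.
  c_3 = 4/(4)^5 = 1/256.
The series is valid for |w/d| < 1, i.e. |z − z₀| < |d|.
Radius of convergence: R = |-2 − z₀| = |4| = 4 (distance from z₀ to the singularity z = -2).

c_0 = 1/16, c_1 = 1/32, c_2 = 3/256, c_3 = 1/256; R = 4.


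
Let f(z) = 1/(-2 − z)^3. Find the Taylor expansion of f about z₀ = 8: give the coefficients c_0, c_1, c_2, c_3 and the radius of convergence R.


Let w = z − z₀, so z = z₀ + w.
Then -2 − z = -2 − (z₀ + w) = (-2 − z₀) − w = -10 − w.
f(z) = 1/(-10 − w)^3 = (1/(-10)^3) · (1 − w/(-10))^{−3}.
By the binomial series (1−u)^{−3} = Σ_{n≥0} C(n+2, 2) u^n for |u|<1, with u = w/(-10):
  c_n = C(n+2, 2) / (-10)^(n+3).
  c_0 = 1/(-10)^3 = -1/1000.
  c_1 = 3/(-10)^4 = 3/10000.
  c_2 = 6/(-10)^5 = -3/50000.
  c_3 = 10/(-10)^6 = 1/100000.
The series is valid for |w/d| < 1, i.e. |z − z₀| < |d|.
Radius of convergence: R = |-2 − z₀| = |-10| = 10 (distance from z₀ to the singularity z = -2).

c_0 = -1/1000, c_1 = 3/10000, c_2 = -3/50000, c_3 = 1/100000; R = 10.


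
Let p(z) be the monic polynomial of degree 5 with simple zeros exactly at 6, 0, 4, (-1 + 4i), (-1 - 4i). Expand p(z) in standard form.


The polynomial is p(z) = ∏_{α ∈ S} (z − α), where S = {6, 0, 4, (-1 + 4i), (-1 - 4i)}.
Expanding the product yields: p(z) = z^5 -8·z^4 + 21·z^3 -122·z^2 + 408·z.
Note conjugate pairs combine to real quadratics: (z − (-1+4i))(z − (-1−4i)) = z² + 2z + 17.
The resulting polynomial has degree 5 and real coefficients as required.

p(z) = z^5 -8·z^4 + 21·z^3 -122·z^2 + 408·z.


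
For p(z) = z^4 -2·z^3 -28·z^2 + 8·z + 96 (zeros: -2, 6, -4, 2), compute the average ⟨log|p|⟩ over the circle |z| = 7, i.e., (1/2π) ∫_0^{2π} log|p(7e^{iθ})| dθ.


Zeros: -4, -2, 2, 6; r = 7.
Inside |z| < r: -4, -2, 2, 6. Outside (|z| ≥ r): ∅.
p(0) = 96, so log|p(0)| = log(96) = 4.5643.
Apply Jensen: I(r) = log|p(0)| + Σ_k log(r/|z_k|), summed over zeros inside |z| < r.
  log(r/|z_k|) for z_k = -2: log(7/2) = 1.2528
  log(r/|z_k|) for z_k = 6: log(7/6) = 0.1542
  log(r/|z_k|) for z_k = -4: log(7/4) = 0.5596
  log(r/|z_k|) for z_k = 2: log(7/2) = 1.2528
Sum over inside zeros: 3.2193.
I(r) = log|p(0)| + (inside sum) = 4.5643 + 3.2193 = 7.7836.
Closed form (all zeros inside, monic): I(r) = n·log(r) = 4·log(7) = 7.7836. ✓

I(r) ≈ 7.7836.


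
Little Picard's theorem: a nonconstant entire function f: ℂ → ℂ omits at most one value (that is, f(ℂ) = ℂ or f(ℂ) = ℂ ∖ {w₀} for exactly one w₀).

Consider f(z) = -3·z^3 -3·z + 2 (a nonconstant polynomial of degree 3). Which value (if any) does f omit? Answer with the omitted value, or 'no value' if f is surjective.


Little Picard bounds the complement of f(ℂ) to at most one point.
For every w ∈ ℂ, the equation p(z) − w = 0 is a nonconstant polynomial in z and hence has at least one root by the fundamental theorem of algebra. So p is surjective onto ℂ, omitting no value.

Omitted value: no value.


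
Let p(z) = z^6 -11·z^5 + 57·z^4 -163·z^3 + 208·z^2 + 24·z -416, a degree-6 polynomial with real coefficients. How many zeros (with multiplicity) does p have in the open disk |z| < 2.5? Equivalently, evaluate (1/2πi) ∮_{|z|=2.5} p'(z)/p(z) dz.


The zeros of p are: 4, -1, (2 + 2i), (2 - 2i), (2 + 3i), (2 - 3i).
Their magnitudes are: 4, 1, 2.828, 2.828, 3.606, 3.606.
Zeros with |z| < R = 2.5: -1.
Count = 1.
By the argument principle, (1/2πi) ∮_{|z|=R} p'(z)/p(z) dz equals exactly this count.

Number of zeros inside |z| < 2.5: 1.


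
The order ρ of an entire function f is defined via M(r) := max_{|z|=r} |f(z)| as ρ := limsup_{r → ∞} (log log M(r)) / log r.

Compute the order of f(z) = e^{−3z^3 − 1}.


|e^{−3z^3 − 1}| = e^{Re(-3·z^3) + -1} ≤ e^{3|z|^3 + -1} = e^{3r^3 + -1} on |z| = r, so ρ ≤ 3. Choosing z on |z|=r so that -3·z^3 is real positive (always possible by picking arg z appropriately) gives |f(z)| = e^{3r^3 + -1}, matching the bound. The additive constant -1 does not affect log log M(r) ~ 3·log r. Hence ρ = 3.
Therefore ρ = 3.

Order ρ = 3.


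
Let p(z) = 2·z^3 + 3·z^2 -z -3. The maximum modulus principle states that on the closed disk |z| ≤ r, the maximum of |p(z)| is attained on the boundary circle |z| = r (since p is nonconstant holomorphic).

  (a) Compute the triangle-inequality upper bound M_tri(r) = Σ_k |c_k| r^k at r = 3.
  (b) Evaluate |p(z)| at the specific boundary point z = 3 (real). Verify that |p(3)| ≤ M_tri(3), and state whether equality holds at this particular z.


Coefficients: c_0 = -3, c_1 = -1, c_2 = 3, c_3 = 2. Radius r = 3.
Part (a). Triangle bound: M_tri(r) = Σ_k |c_k| r^k
  = |-3|·3^0 + |-1|·3^1 + |3|·3^2 + |2|·3^3
  = 3 + 3 + 27 + 54 = 87.
This bounds M(r) := max_{|z|=r} |p(z)| from above; equality holds iff all terms c_k z^k can be made to align in phase at a single z on |z|=r.
Part (b). At z = 3 (real, on the circle |z| = r):
  p(3) = (-3)·3^0 + (-1)·3^1 + (3)·3^2 + (2)·3^3 = 75.
  |p(3)| = 75.
Check: |p(3)| = 75 ≤ 87 = M_tri(3). ✓ Equality does not hold at z = 3 (the coefficients have mixed signs, so the terms do not all align in phase there).

M_tri(3) = 87; |p(3)| = 75; equality at z=3: no.


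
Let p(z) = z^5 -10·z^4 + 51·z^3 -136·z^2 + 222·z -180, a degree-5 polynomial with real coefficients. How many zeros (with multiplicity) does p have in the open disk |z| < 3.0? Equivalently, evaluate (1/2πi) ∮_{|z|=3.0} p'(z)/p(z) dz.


The zeros of p are: 2, (1 + 2i), (1 - 2i), (3 + 3i), (3 - 3i).
Their magnitudes are: 2, 2.236, 2.236, 4.243, 4.243.
Zeros with |z| < R = 3.0: 2, (1 + 2i), (1 - 2i).
Count = 3.
By the argument principle, (1/2πi) ∮_{|z|=R} p'(z)/p(z) dz equals exactly this count.

Number of zeros inside |z| < 3.0: 3.


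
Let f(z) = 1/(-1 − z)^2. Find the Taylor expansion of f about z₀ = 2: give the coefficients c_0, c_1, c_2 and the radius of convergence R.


Let w = z − z₀, so z = z₀ + w.
Then -1 − z = -1 − (z₀ + w) = (-1 − z₀) − w = -3 − w.
f(z) = 1/(-3 − w)^2 = (1/(-3)^2) · (1 − w/(-3))^{−2}.
By the binomial series (1−u)^{−2} = Σ_{n≥0} C(n+1, 1) u^n for |u|<1, with u = w/(-3):
  c_n = C(n+1, 1) / (-3)^(n+2).
  c_0 = 1/(-3)^2 = 1/9.
  c_1 = 2/(-3)^3 = -2/27.
  c_2 = 3/(-3)^4 = 1/27.
The series is valid for |w/d| < 1, i.e. |z − z₀| < |d|.
Radius of convergence: R = |-1 − z₀| = |-3| = 3 (distance from z₀ to the singularity z = -1).

c_0 = 1/9, c_1 = -2/27, c_2 = 1/27; R = 3.


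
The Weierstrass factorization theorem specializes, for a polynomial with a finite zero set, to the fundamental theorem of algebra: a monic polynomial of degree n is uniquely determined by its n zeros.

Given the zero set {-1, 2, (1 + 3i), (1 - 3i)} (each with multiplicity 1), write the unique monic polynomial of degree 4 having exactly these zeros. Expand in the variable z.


The polynomial is p(z) = ∏_{α ∈ S} (z − α), where S = {-1, 2, (1 + 3i), (1 - 3i)}.
Expanding the product yields: p(z) = z^4 -3·z^3 + 10·z^2 -6·z -20.
Note conjugate pairs combine to real quadratics: (z − (1+3i))(z − (1−3i)) = z² − 2z + 10.
The resulting polynomial has degree 4 and real coefficients as required.

p(z) = z^4 -3·z^3 + 10·z^2 -6·z -20.


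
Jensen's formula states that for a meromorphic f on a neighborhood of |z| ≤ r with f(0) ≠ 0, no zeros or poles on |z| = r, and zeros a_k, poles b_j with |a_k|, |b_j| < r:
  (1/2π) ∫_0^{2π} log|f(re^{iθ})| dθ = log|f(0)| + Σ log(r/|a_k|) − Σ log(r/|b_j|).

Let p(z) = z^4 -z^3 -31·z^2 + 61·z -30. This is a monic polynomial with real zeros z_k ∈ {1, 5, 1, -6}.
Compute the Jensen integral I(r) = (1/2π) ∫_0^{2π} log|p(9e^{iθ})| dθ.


Zeros: -6, 1, 1, 5; r = 9.
Inside |z| < r: -6, 1, 1, 5. Outside (|z| ≥ r): ∅.
p(0) = -30, so log|p(0)| = log(30) = 3.4012.
Apply Jensen: I(r) = log|p(0)| + Σ_k log(r/|z_k|), summed over zeros inside |z| < r.
  log(r/|z_k|) for z_k = 1: log(9/1) = 2.1972
  log(r/|z_k|) for z_k = 5: log(9/5) = 0.5878
  log(r/|z_k|) for z_k = 1: log(9/1) = 2.1972
  log(r/|z_k|) for z_k = -6: log(9/6) = 0.4055
Sum over inside zeros: 5.3877.
I(r) = log|p(0)| + (inside sum) = 3.4012 + 5.3877 = 8.7889.
Closed form (all zeros inside, monic): I(r) = n·log(r) = 4·log(9) = 8.7889. ✓

I(r) ≈ 8.7889.


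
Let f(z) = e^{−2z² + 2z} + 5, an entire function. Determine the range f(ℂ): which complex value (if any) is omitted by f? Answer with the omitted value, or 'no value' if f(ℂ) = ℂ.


Little Picard bounds the complement of f(ℂ) to at most one point.
The exponent g(z) = −2z² + 2z is a nonconstant polynomial, hence surjective onto ℂ. So e^{g(z)} takes every value in {e^w : w ∈ ℂ} = ℂ ∖ {0}. Adding 5 shifts the range to ℂ ∖ {5}. f omits exactly 5.

Omitted value: 5.


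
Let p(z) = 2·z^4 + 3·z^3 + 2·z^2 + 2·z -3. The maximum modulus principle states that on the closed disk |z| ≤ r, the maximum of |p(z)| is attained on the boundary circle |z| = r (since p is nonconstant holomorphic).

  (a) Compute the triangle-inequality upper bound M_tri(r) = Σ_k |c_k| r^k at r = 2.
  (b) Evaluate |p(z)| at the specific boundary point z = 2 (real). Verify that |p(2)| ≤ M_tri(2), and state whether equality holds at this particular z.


Coefficients: c_0 = -3, c_1 = 2, c_2 = 2, c_3 = 3, c_4 = 2. Radius r = 2.
Part (a). Triangle bound: M_tri(r) = Σ_k |c_k| r^k
  = |-3|·2^0 + |2|·2^1 + |2|·2^2 + |3|·2^3 + |2|·2^4
  = 3 + 4 + 8 + 24 + 32 = 71.
This bounds M(r) := max_{|z|=r} |p(z)| from above; equality holds iff all terms c_k z^k can be made to align in phase at a single z on |z|=r.
Part (b). At z = 2 (real, on the circle |z| = r):
  p(2) = (-3)·2^0 + (2)·2^1 + (2)·2^2 + (3)·2^3 + (2)·2^4 = 65.
  |p(2)| = 65.
Check: |p(2)| = 65 ≤ 71 = M_tri(2). ✓ Equality does not hold at z = 2 (the coefficients have mixed signs, so the terms do not all align in phase there).

M_tri(2) = 71; |p(2)| = 65; equality at z=2: no.


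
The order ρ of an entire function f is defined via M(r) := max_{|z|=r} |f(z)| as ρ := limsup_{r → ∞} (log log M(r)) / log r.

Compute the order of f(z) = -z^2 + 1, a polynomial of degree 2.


|f(z)| ≤ Σ|c_k|·r^k = O(r^2) as r → ∞. Polynomial growth is O(e^{r^ε}) for every ε > 0 (since r^2/e^{r^ε} → 0), so ρ ≤ ε for all ε > 0, i.e. ρ = 0. Every nonconstant polynomial has order 0.
Therefore ρ = 0.

Order ρ = 0.


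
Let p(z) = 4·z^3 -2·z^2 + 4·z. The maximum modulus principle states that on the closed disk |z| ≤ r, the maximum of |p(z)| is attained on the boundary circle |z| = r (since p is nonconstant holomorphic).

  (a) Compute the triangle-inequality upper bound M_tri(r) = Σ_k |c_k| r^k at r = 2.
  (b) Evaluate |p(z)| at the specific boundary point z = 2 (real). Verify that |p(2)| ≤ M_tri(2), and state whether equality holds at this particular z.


Coefficients: c_0 = 0, c_1 = 4, c_2 = -2, c_3 = 4. Radius r = 2.
Part (a). Triangle bound: M_tri(r) = Σ_k |c_k| r^k
  = |0|·2^0 + |4|·2^1 + |-2|·2^2 + |4|·2^3
  = 0 + 8 + 8 + 32 = 48.
This bounds M(r) := max_{|z|=r} |p(z)| from above; equality holds iff all terms c_k z^k can be made to align in phase at a single z on |z|=r.
Part (b). At z = 2 (real, on the circle |z| = r):
  p(2) = (0)·2^0 + (4)·2^1 + (-2)·2^2 + (4)·2^3 = 32.
  |p(2)| = 32.
Check: |p(2)| = 32 ≤ 48 = M_tri(2). ✓ Equality does not hold at z = 2 (the coefficients have mixed signs, so the terms do not all align in phase there).

M_tri(2) = 48; |p(2)| = 32; equality at z=2: no.


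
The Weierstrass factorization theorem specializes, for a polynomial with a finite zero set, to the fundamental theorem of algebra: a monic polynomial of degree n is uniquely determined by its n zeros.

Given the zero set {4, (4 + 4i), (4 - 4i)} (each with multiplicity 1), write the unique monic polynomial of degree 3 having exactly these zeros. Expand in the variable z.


The polynomial is p(z) = ∏_{α ∈ S} (z − α), where S = {4, (4 + 4i), (4 - 4i)}.
Expanding the product yields: p(z) = z^3 -12·z^2 + 64·z -128.
Note conjugate pairs combine to real quadratics: (z − (4+4i))(z − (4−4i)) = z² − 8z + 32.
The resulting polynomial has degree 3 and real coefficients as required.

p(z) = z^3 -12·z^2 + 64·z -128.


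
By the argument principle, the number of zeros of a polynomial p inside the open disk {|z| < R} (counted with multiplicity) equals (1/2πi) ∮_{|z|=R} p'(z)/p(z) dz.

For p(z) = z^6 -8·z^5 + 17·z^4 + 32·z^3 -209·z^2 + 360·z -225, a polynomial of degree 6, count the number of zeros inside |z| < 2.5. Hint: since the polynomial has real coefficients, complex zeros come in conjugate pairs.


The zeros of p are: -3, (2 + 1i), (2 - 1i), 3, (2 + 1i), (2 - 1i).
Their magnitudes are: 3, 2.236, 2.236, 3, 2.236, 2.236.
Zeros with |z| < R = 2.5: (2 + 1i), (2 - 1i), (2 + 1i), (2 - 1i).
Count = 4.
By the argument principle, (1/2πi) ∮_{|z|=R} p'(z)/p(z) dz equals exactly this count.

Number of zeros inside |z| < 2.5: 4.


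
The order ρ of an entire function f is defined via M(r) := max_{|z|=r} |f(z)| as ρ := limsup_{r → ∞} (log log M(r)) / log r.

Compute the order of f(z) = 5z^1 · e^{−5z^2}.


M(r) = max_{|z|=r} |5|·|z|^1·|e^{−5z^2}| = 5·r^1 · e^{5r^2} (the factors attain their maxima compatibly on |z|=r). Then log M(r) = log 5 + 1·log r + 5r^2, dominated by the last term, so log log M(r) ~ 2·log r. The polynomial factor 5z^1 contributes only a log r term and does not affect the order. ρ = 2.
Therefore ρ = 2.

Order ρ = 2.


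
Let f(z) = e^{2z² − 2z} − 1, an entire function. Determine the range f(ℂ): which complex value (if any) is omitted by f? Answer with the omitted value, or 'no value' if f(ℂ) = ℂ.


Little Picard bounds the complement of f(ℂ) to at most one point.
The exponent g(z) = 2z² − 2z is a nonconstant polynomial, hence surjective onto ℂ. So e^{g(z)} takes every value in {e^w : w ∈ ℂ} = ℂ ∖ {0}. Adding -1 shifts the range to ℂ ∖ {-1}. f omits exactly -1.

Omitted value: -1.


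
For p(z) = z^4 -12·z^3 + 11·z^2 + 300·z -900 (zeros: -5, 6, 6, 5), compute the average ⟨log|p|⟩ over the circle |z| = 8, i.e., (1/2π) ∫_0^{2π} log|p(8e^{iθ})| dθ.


Zeros: -5, 5, 6, 6; r = 8.
Inside |z| < r: -5, 5, 6, 6. Outside (|z| ≥ r): ∅.
p(0) = -900, so log|p(0)| = log(900) = 6.8024.
Apply Jensen: I(r) = log|p(0)| + Σ_k log(r/|z_k|), summed over zeros inside |z| < r.
  log(r/|z_k|) for z_k = -5: log(8/5) = 0.4700
  log(r/|z_k|) for z_k = 6: log(8/6) = 0.2877
  log(r/|z_k|) for z_k = 6: log(8/6) = 0.2877
  log(r/|z_k|) for z_k = 5: log(8/5) = 0.4700
Sum over inside zeros: 1.5154.
I(r) = log|p(0)| + (inside sum) = 6.8024 + 1.5154 = 8.3178.
Closed form (all zeros inside, monic): I(r) = n·log(r) = 4·log(8) = 8.3178. ✓

I(r) ≈ 8.3178.


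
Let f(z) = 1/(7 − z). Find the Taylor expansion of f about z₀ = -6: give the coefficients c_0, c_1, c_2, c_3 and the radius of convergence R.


Let w = z − z₀, so z = z₀ + w.
Then 7 − z = 7 − (z₀ + w) = (7 − z₀) − w = 13 − w.
f(z) = 1/(13 − w) = (1/(13)) · 1/(1 − w/(13)) = Σ_{n≥0} w^n / (13)^(n+1).
So c_n = 1/(13)^(n+1):
  c_0 = 1/(13)^1 = 1/13.
  c_1 = 1/(13)^2 = 1/169.
  c_2 = 1/(13)^3 = 1/2197.
  c_3 = 1/(13)^4 = 1/28561.
The series is valid for |w/d| < 1, i.e. |z − z₀| < |d|.
Radius of convergence: R = |7 − z₀| = |13| = 13 (distance from z₀ to the singularity z = 7).

c_0 = 1/13, c_1 = 1/169, c_2 = 1/2197, c_3 = 1/28561; R = 13.


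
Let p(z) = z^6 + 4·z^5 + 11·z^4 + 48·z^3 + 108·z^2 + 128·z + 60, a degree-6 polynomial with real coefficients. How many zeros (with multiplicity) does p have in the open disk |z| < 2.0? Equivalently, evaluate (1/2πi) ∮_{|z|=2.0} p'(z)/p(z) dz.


The zeros of p are: (1 + 3i), (1 - 3i), (-1 + 1i), (-1 - 1i), -1, -3.
Their magnitudes are: 3.162, 3.162, 1.414, 1.414, 1, 3.
Zeros with |z| < R = 2.0: (-1 + 1i), (-1 - 1i), -1.
Count = 3.
By the argument principle, (1/2πi) ∮_{|z|=R} p'(z)/p(z) dz equals exactly this count.

Number of zeros inside |z| < 2.0: 3.


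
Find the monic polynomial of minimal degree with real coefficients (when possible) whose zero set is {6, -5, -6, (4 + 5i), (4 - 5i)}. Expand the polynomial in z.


The polynomial is p(z) = ∏_{α ∈ S} (z − α), where S = {6, -5, -6, (4 + 5i), (4 - 5i)}.
Expanding the product yields: p(z) = z^5 -3·z^4 -35·z^3 + 313·z^2 -36·z -7380.
Note conjugate pairs combine to real quadratics: (z − (4+5i))(z − (4−5i)) = z² − 8z + 41.
The resulting polynomial has degree 5 and real coefficients as required.

p(z) = z^5 -3·z^4 -35·z^3 + 313·z^2 -36·z -7380.


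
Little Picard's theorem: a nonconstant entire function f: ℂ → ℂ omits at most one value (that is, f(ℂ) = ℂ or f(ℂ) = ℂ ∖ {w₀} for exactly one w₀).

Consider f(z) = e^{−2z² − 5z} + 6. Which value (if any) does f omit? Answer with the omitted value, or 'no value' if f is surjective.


Little Picard bounds the complement of f(ℂ) to at most one point.
The exponent g(z) = −2z² − 5z is a nonconstant polynomial, hence surjective onto ℂ. So e^{g(z)} takes every value in {e^w : w ∈ ℂ} = ℂ ∖ {0}. Adding 6 shifts the range to ℂ ∖ {6}. f omits exactly 6.

Omitted value: 6.


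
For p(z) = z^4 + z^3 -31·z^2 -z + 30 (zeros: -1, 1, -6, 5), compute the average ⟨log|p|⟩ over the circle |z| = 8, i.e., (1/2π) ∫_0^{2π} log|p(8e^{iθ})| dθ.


Zeros: -6, -1, 1, 5; r = 8.
Inside |z| < r: -6, -1, 1, 5. Outside (|z| ≥ r): ∅.
p(0) = 30, so log|p(0)| = log(30) = 3.4012.
Apply Jensen: I(r) = log|p(0)| + Σ_k log(r/|z_k|), summed over zeros inside |z| < r.
  log(r/|z_k|) for z_k = -1: log(8/1) = 2.0794
  log(r/|z_k|) for z_k = 1: log(8/1) = 2.0794
  log(r/|z_k|) for z_k = -6: log(8/6) = 0.2877
  log(r/|z_k|) for z_k = 5: log(8/5) = 0.4700
Sum over inside zeros: 4.9166.
I(r) = log|p(0)| + (inside sum) = 3.4012 + 4.9166 = 8.3178.
Closed form (all zeros inside, monic): I(r) = n·log(r) = 4·log(8) = 8.3178. ✓

I(r) ≈ 8.3178.


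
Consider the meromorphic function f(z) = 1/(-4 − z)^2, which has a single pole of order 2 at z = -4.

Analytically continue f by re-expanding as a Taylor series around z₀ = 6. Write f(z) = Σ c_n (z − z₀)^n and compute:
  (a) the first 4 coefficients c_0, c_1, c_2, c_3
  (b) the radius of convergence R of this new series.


Let w = z − z₀, so z = z₀ + w.
Then -4 − z = -4 − (z₀ + w) = (-4 − z₀) − w = -10 − w.
f(z) = 1/(-10 − w)^2 = (1/(-10)^2) · (1 − w/(-10))^{−2}.
By the binomial series (1−u)^{−2} = Σ_{n≥0} C(n+1, 1) u^n for |u|<1, with u = w/(-10):
  c_n = C(n+1, 1) / (-10)^(n+2).
  c_0 = 1/(-10)^2 = 1/100.
  c_1 = 2/(-10)^3 = -1/500.
  c_2 = 3/(-10)^4 = 3/10000.
  c_3 = 4/(-10)^5 = -1/25000.
The series is valid for |w/d| < 1, i.e. |z − z₀| < |d|.
Radius of convergence: R = |-4 − z₀| = |-10| = 10 (distance from z₀ to the singularity z = -4).

c_0 = 1/100, c_1 = -1/500, c_2 = 3/10000, c_3 = -1/25000; R = 10.


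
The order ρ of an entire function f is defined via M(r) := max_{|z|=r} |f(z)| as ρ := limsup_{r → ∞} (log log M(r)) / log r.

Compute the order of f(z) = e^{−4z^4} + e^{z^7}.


Each summand is entire of order 4 and 7 respectively (as in the single-exponential case). The order of a sum is at most the max of the orders, so ρ ≤ 7. For the lower bound: on |z|=r choose arg z so that 1z^7 is real positive; then |e^{1z^7}| = e^{1r^7} while |e^{-4z^4}| ≤ e^{4r^4} = o(e^{1r^7}). So |f| ≥ e^{1r^7}(1 − o(1)) and ρ ≥ 7. Hence ρ = max(4, 7) = 7.
Therefore ρ = 7.

Order ρ = 7.


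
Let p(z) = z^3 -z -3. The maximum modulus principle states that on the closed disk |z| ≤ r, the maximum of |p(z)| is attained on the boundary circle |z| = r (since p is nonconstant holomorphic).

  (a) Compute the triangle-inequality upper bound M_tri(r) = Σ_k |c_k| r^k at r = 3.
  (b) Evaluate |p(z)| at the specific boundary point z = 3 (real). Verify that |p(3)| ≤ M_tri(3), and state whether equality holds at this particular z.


Coefficients: c_0 = -3, c_1 = -1, c_2 = 0, c_3 = 1. Radius r = 3.
Part (a). Triangle bound: M_tri(r) = Σ_k |c_k| r^k
  = |-3|·3^0 + |-1|·3^1 + |0|·3^2 + |1|·3^3
  = 3 + 3 + 0 + 27 = 33.
This bounds M(r) := max_{|z|=r} |p(z)| from above; equality holds iff all terms c_k z^k can be made to align in phase at a single z on |z|=r.
Part (b). At z = 3 (real, on the circle |z| = r):
  p(3) = (-3)·3^0 + (-1)·3^1 + (0)·3^2 + (1)·3^3 = 21.
  |p(3)| = 21.
Check: |p(3)| = 21 ≤ 33 = M_tri(3). ✓ Equality does not hold at z = 3 (the coefficients have mixed signs, so the terms do not all align in phase there).

M_tri(3) = 33; |p(3)| = 21; equality at z=3: no.


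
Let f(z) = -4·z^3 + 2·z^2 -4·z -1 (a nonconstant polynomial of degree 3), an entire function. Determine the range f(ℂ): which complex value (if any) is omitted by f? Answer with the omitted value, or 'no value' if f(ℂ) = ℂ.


Little Picard bounds the complement of f(ℂ) to at most one point.
For every w ∈ ℂ, the equation p(z) − w = 0 is a nonconstant polynomial in z and hence has at least one root by the fundamental theorem of algebra. So p is surjective onto ℂ, omitting no value.

Omitted value: no value.


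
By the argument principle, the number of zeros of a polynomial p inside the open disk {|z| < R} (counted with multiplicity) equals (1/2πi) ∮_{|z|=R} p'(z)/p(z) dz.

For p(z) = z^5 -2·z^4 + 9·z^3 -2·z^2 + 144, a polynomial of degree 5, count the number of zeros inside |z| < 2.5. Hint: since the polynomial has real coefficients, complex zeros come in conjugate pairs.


The zeros of p are: (0 + 3i), (0 - 3i), -2, (2 + 2i), (2 - 2i).
Their magnitudes are: 3, 3, 2, 2.828, 2.828.
Zeros with |z| < R = 2.5: -2.
Count = 1.
By the argument principle, (1/2πi) ∮_{|z|=R} p'(z)/p(z) dz equals exactly this count.

Number of zeros inside |z| < 2.5: 1.


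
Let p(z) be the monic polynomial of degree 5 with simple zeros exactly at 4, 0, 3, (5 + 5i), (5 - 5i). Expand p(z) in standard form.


The polynomial is p(z) = ∏_{α ∈ S} (z − α), where S = {4, 0, 3, (5 + 5i), (5 - 5i)}.
Expanding the product yields: p(z) = z^5 -17·z^4 + 132·z^3 -470·z^2 + 600·z.
Note conjugate pairs combine to real quadratics: (z − (5+5i))(z − (5−5i)) = z² − 10z + 50.
The resulting polynomial has degree 5 and real coefficients as required.

p(z) = z^5 -17·z^4 + 132·z^3 -470·z^2 + 600·z.


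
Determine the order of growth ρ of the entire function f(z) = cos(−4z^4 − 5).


Write cos(w) = (e^{iw} ± e^{−iw})/(2 or 2i), so |cos(w)| ≤ e^{|w|}. With w = −4z^4 − 5, |w| ≤ 4r^4 + 5 on |z|=r, giving M(r) ≤ e^{4r^4 + 5} and ρ ≤ 4. For the lower bound, choose z on |z|=r with -4z^4 purely imaginary of modulus 4r^4; then |cos(−4z^4 − 5)| grows like e^{4r^4}/2, so ρ ≥ 4. Hence ρ = 4.
Therefore ρ = 4.

Order ρ = 4.
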